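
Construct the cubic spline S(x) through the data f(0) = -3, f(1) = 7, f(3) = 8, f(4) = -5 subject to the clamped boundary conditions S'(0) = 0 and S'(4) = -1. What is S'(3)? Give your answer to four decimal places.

Write M_i for S''(x_i). With h_i = 1, 2, 1 and divided differences Δ_i = 10, 1/2, -13, the continuity of S' gives the tridiagonal system
  1·M_0 + 6·M_1 + 2·M_2 = 6(Δ_1 - Δ_0) = -57
  2·M_1 + 6·M_2 + 1·M_3 = 6(Δ_2 - Δ_1) = -81
Clamped end conditions give two more equations: 2h_0·M_0 + h_0·M_1 = 6(Δ_0 - S'(0)) = 60 and h_2·M_2 + 2h_2·M_3 = 6(S'(4) - Δ_2) = 72.
Forward elimination and back-substitution give M_0 = 1213/35, M_1 = -326/35, M_2 = -626/35, M_3 = 1573/35.
On [3, 4], S'(x) = b_2 + 2c_2·(x - 3) + 3d_2·(x - 3)² with b_2 = Δ_2 - h_2(2M_2 + M_3)/6 = -1017/70, c_2 = M_2/2 = -313/35, d_2 = (M_3 - M_2)/(6h_2) = 733/70. So S'(3) = -1017/70.

-14.5286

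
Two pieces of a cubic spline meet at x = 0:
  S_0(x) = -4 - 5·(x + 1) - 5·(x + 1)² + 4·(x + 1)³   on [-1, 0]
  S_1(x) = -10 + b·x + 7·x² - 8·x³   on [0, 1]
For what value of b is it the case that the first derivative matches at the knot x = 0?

-3

S_0'(x) = -5 - 10·(x + 1) + 12·(x + 1)², so S_0'(0) = -3. On the right, S_1'(0) = b, so b = -3.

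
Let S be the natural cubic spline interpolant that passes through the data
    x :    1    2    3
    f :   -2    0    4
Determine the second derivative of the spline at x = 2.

3

With m_i denoting the second derivative at x_i, h_i = 1, 1, and Δ_i = (y_(i+1) − y_i)/h_i = 2, 4:
  1·m_0 + 4·m_1 + 1·m_2 = 6(Δ_1 - Δ_0) = 12
Natural end conditions: m_0 = m_2 = 0.
Forward elimination and back-substitution give m_0 = 0, m_1 = 3, m_2 = 0.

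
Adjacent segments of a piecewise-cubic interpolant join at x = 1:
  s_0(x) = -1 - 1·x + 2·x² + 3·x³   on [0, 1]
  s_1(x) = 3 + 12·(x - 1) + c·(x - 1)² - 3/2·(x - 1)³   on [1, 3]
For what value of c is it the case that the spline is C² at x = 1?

s_0''(x) = 4 + 18·x, so s_0''(1) = 22. On the right, s_1''(1) = 2c, so c = 11.

11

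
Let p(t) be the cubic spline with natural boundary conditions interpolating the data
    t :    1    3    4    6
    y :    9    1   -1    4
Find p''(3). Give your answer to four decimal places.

Let m_i = p''(x_i). Step sizes h_i = 2, 1, 2; slopes of the chords Δ_i = (y_(i+1) - y_i)/h_i = -4, -2, 5/2.
  2·m_0 + 6·m_1 + 1·m_2 = 6(Δ_1 - Δ_0) = 12
  1·m_1 + 6·m_2 + 2·m_3 = 6(Δ_2 - Δ_1) = 27
Natural end conditions: m_0 = m_3 = 0.
Forward elimination and back-substitution give m_0 = 0, m_1 = 9/7, m_2 = 30/7, m_3 = 0.

1.2857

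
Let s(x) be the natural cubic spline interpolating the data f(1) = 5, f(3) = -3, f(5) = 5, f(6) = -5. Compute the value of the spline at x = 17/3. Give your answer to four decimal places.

Let M_i = s''(x_i). Step sizes h_i = 2, 2, 1; slopes of the chords Δ_i = (y_(i+1) - y_i)/h_i = -4, 4, -10.
  2·M_0 + 8·M_1 + 2·M_2 = 6(Δ_1 - Δ_0) = 48
  2·M_1 + 6·M_2 + 1·M_3 = 6(Δ_2 - Δ_1) = -84
Natural end conditions: M_0 = M_3 = 0.
Forward elimination and back-substitution give M_0 = 0, M_1 = 114/11, M_2 = -192/11, M_3 = 0.
On [5, 6], s(x) = 5 - 46/11·(x - 5) - 96/11·(x - 5)² + 32/11·(x - 5)³.
With (x - 5) = 2/3: s(17/3) = -239/297.

-0.8047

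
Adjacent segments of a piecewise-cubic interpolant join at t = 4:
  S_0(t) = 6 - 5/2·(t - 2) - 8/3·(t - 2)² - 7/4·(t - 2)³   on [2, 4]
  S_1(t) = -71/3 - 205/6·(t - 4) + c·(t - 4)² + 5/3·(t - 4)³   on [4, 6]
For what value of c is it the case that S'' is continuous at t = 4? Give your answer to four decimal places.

S_0''(t) = -16/3 - 21/2·(t - 2), so S_0''(4) = -79/3. On the right, S_1''(4) = 2c, so c = -79/6.

-13.1667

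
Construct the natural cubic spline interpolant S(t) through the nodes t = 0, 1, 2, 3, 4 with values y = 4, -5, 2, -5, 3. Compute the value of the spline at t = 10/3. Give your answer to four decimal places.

-4.2976

With M_i denoting the second derivative at x_i, h_i = 1, 1, 1, 1, and Δ_i = (y_(i+1) − y_i)/h_i = -9, 7, -7, 8:
  1·M_0 + 4·M_1 + 1·M_2 = 6(Δ_1 - Δ_0) = 96
  1·M_1 + 4·M_2 + 1·M_3 = 6(Δ_2 - Δ_1) = -84
  1·M_2 + 4·M_3 + 1·M_4 = 6(Δ_3 - Δ_2) = 90
Natural end conditions: M_0 = M_4 = 0.
Forward elimination and back-substitution give M_0 = 0, M_1 = 933/28, M_2 = -261/7, M_3 = 891/28, M_4 = 0.
On [3, 4], S(t) = -5 - 73/28·(t - 3) + 891/56·(t - 3)² - 297/56·(t - 3)³.
With (t - 3) = 1/3: S(10/3) = -361/84.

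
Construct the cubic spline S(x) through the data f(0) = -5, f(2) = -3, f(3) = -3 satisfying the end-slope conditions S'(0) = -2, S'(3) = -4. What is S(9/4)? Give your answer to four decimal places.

Put m_i = S'' at the i-th knot. Here h = (2, 1) and Δ = (1, 0), so the interior equations h_(i-1)·m_(i-1) + 2(h_(i-1)+h_i)·m_i + h_i·m_(i+1) = 6(Δ_i − Δ_(i-1)) read
  2·m_0 + 6·m_1 + 1·m_2 = 6(Δ_1 - Δ_0) = -6
Clamped end conditions give two more equations: 2h_0·m_0 + h_0·m_1 = 6(Δ_0 - S'(0)) = 18 and h_1·m_1 + 2h_1·m_2 = 6(S'(3) - Δ_1) = -24.
Solving the tridiagonal system: m_0 = 29/6, m_1 = -2/3, m_2 = -35/3.
On [2, 3], S(x) = -3 + 13/6·(x - 2) - 1/3·(x - 2)² - 11/6·(x - 2)³.
With (x - 2) = 1/4: S(9/4) = -321/128.

-2.5078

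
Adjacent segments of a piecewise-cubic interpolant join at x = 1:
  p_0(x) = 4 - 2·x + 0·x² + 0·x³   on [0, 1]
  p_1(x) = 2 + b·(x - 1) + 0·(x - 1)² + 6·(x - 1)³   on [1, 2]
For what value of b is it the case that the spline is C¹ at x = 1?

p_0'(x) = -2 + 0·x + 0·x², so p_0'(1) = -2. On the right, p_1'(1) = b, so b = -2.

-2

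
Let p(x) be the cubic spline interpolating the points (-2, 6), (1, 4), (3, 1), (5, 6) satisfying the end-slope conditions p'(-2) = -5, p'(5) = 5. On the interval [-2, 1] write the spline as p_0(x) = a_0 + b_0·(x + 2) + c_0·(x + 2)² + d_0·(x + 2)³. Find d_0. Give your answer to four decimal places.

-0.4795

Let M_i = p''(x_i). Step sizes h_i = 3, 2, 2; slopes of the chords Δ_i = (y_(i+1) - y_i)/h_i = -2/3, -3/2, 5/2.
  3·M_0 + 10·M_1 + 2·M_2 = 6(Δ_1 - Δ_0) = -5
  2·M_1 + 8·M_2 + 2·M_3 = 6(Δ_2 - Δ_1) = 24
Clamped end conditions give two more equations: 2h_0·M_0 + h_0·M_1 = 6(Δ_0 - p'(-2)) = 26 and h_2·M_2 + 2h_2·M_3 = 6(p'(5) - Δ_2) = 15.
Solving the tridiagonal system: M_0 = 640/111, M_1 = -106/37, M_2 = 235/74, M_3 = 80/37.
On [-2, 1], with p_0(x) = a_0 + b_0·(x + 2) + c_0·(x + 2)² + d_0·(x + 2)³: c_0 = M_0/2 = 320/111, d_0 = (M_1 - M_0)/(6h_0) = -479/999, b_0 = Δ_0 - h_0(2M_0 + M_1)/6 = -5.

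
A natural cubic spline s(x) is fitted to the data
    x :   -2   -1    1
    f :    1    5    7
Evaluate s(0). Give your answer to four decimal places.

Write M_i for s''(x_i). With h_i = 1, 2 and divided differences Δ_i = 4, 1, the continuity of s' gives the tridiagonal system
  1·M_0 + 6·M_1 + 2·M_2 = 6(Δ_1 - Δ_0) = -18
Natural end conditions: M_0 = M_2 = 0.
Solving: M_0 = 0, M_1 = -3, M_2 = 0.
On [-1, 1], s(x) = 5 + 3·(x + 1) - 3/2·(x + 1)² + 1/4·(x + 1)³.
With (x + 1) = 1: s(0) = 27/4.

6.7500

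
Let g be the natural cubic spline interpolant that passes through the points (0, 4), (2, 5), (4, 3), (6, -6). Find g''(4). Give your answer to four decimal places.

Let σ_i = g''(x_i). Step sizes h_i = 2, 2, 2; slopes of the chords Δ_i = (y_(i+1) - y_i)/h_i = 1/2, -1, -9/2.
  2·σ_0 + 8·σ_1 + 2·σ_2 = 6(Δ_1 - Δ_0) = -9
  2·σ_1 + 8·σ_2 + 2·σ_3 = 6(Δ_2 - Δ_1) = -21
Natural end conditions: σ_0 = σ_3 = 0.
Forward elimination and back-substitution give σ_0 = 0, σ_1 = -1/2, σ_2 = -5/2, σ_3 = 0.

-2.5000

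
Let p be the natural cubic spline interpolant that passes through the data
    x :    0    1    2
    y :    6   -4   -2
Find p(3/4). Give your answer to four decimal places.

-2.4844

With σ_i denoting the second derivative at x_i, h_i = 1, 1, and Δ_i = (y_(i+1) − y_i)/h_i = -10, 2:
  1·σ_0 + 4·σ_1 + 1·σ_2 = 6(Δ_1 - Δ_0) = 72
Natural end conditions: σ_0 = σ_2 = 0.
Solving: σ_0 = 0, σ_1 = 18, σ_2 = 0.
On [0, 1], p(x) = 6 - 13·x + 0·x² + 3·x³.
With x = 3/4: p(3/4) = -159/64.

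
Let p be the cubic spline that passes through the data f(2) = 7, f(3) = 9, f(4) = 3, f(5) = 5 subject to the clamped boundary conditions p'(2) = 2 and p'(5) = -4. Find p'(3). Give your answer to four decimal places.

With M_i denoting the second derivative at x_i, h_i = 1, 1, 1, and Δ_i = (y_(i+1) − y_i)/h_i = 2, -6, 2:
  1·M_0 + 4·M_1 + 1·M_2 = 6(Δ_1 - Δ_0) = -48
  1·M_1 + 4·M_2 + 1·M_3 = 6(Δ_2 - Δ_1) = 48
Clamped end conditions give two more equations: 2h_0·M_0 + h_0·M_1 = 6(Δ_0 - p'(2)) = 0 and h_2·M_2 + 2h_2·M_3 = 6(p'(5) - Δ_2) = -36.
Forward elimination and back-substitution give M_0 = 52/5, M_1 = -104/5, M_2 = 124/5, M_3 = -152/5.
On [3, 4], p'(x) = b_1 + 2c_1·(x - 3) + 3d_1·(x - 3)² with b_1 = Δ_1 - h_1(2M_1 + M_2)/6 = -16/5, c_1 = M_1/2 = -52/5, d_1 = (M_2 - M_1)/(6h_1) = 38/5. So p'(3) = -16/5.

-3.2000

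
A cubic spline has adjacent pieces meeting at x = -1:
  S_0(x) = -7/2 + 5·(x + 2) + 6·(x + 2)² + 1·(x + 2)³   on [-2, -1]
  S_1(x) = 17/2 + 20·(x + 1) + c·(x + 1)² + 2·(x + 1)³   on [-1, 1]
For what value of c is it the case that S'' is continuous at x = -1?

S_0''(x) = 12 + 6·(x + 2), so S_0''(-1) = 18. On the right, S_1''(-1) = 2c, so c = 9.

9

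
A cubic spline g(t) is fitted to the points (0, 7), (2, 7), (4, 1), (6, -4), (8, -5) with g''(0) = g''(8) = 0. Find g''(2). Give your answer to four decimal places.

With m_i denoting the second derivative at x_i, h_i = 2, 2, 2, 2, and Δ_i = (y_(i+1) − y_i)/h_i = 0, -3, -5/2, -1/2:
  2·m_0 + 8·m_1 + 2·m_2 = 6(Δ_1 - Δ_0) = -18
  2·m_1 + 8·m_2 + 2·m_3 = 6(Δ_2 - Δ_1) = 3
  2·m_2 + 8·m_3 + 2·m_4 = 6(Δ_3 - Δ_2) = 12
Natural end conditions: m_0 = m_4 = 0.
Solving: m_0 = 0, m_1 = -135/56, m_2 = 9/14, m_3 = 75/56, m_4 = 0.

-2.4107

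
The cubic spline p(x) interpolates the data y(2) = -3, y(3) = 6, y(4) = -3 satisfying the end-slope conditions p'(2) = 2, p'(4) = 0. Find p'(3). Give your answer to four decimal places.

Put m_i = p'' at the i-th knot. Here h = (1, 1) and Δ = (9, -9), so the interior equations h_(i-1)·m_(i-1) + 2(h_(i-1)+h_i)·m_i + h_i·m_(i+1) = 6(Δ_i − Δ_(i-1)) read
  1·m_0 + 4·m_1 + 1·m_2 = 6(Δ_1 - Δ_0) = -108
Clamped end conditions give two more equations: 2h_0·m_0 + h_0·m_1 = 6(Δ_0 - p'(2)) = 42 and h_1·m_1 + 2h_1·m_2 = 6(p'(4) - Δ_1) = 54.
Forward elimination and back-substitution give m_0 = 47, m_1 = -52, m_2 = 53.
On [3, 4], p'(x) = b_1 + 2c_1·(x - 3) + 3d_1·(x - 3)² with b_1 = Δ_1 - h_1(2m_1 + m_2)/6 = -1/2, c_1 = m_1/2 = -26, d_1 = (m_2 - m_1)/(6h_1) = 35/2. So p'(3) = -1/2.

-0.5000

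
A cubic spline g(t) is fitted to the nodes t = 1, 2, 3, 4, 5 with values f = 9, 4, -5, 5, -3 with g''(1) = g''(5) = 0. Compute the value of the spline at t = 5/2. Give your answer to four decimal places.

With M_i denoting the second derivative at x_i, h_i = 1, 1, 1, 1, and Δ_i = (y_(i+1) − y_i)/h_i = -5, -9, 10, -8:
  1·M_0 + 4·M_1 + 1·M_2 = 6(Δ_1 - Δ_0) = -24
  1·M_1 + 4·M_2 + 1·M_3 = 6(Δ_2 - Δ_1) = 114
  1·M_2 + 4·M_3 + 1·M_4 = 6(Δ_3 - Δ_2) = -108
Natural end conditions: M_0 = M_4 = 0.
Forward elimination and back-substitution give M_0 = 0, M_1 = -33/2, M_2 = 42, M_3 = -75/2, M_4 = 0.
On [2, 3], g(t) = 4 - 21/2·(t - 2) - 33/4·(t - 2)² + 39/4·(t - 2)³.
With (t - 2) = 1/2: g(5/2) = -67/32.

-2.0938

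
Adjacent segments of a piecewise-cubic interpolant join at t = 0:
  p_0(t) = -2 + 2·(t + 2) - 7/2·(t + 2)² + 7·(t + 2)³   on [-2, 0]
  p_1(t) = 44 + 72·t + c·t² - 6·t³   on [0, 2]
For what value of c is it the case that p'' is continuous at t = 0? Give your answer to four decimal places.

p_0''(t) = -7 + 42·(t + 2), so p_0''(0) = 77. On the right, p_1''(0) = 2c, so c = 77/2.

38.5000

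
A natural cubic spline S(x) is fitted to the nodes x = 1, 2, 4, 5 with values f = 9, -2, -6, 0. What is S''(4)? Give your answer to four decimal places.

5.6250

Let σ_i = S''(x_i). Step sizes h_i = 1, 2, 1; slopes of the chords Δ_i = (y_(i+1) - y_i)/h_i = -11, -2, 6.
  1·σ_0 + 6·σ_1 + 2·σ_2 = 6(Δ_1 - Δ_0) = 54
  2·σ_1 + 6·σ_2 + 1·σ_3 = 6(Δ_2 - Δ_1) = 48
Natural end conditions: σ_0 = σ_3 = 0.
Forward elimination and back-substitution give σ_0 = 0, σ_1 = 57/8, σ_2 = 45/8, σ_3 = 0.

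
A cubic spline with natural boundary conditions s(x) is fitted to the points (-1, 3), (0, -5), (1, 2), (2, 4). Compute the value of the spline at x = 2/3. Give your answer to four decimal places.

Put M_i = s'' at the i-th knot. Here h = (1, 1, 1) and Δ = (-8, 7, 2), so the interior equations h_(i-1)·M_(i-1) + 2(h_(i-1)+h_i)·M_i + h_i·M_(i+1) = 6(Δ_i − Δ_(i-1)) read
  1·M_0 + 4·M_1 + 1·M_2 = 6(Δ_1 - Δ_0) = 90
  1·M_1 + 4·M_2 + 1·M_3 = 6(Δ_2 - Δ_1) = -30
Natural end conditions: M_0 = M_3 = 0.
Forward elimination and back-substitution give M_0 = 0, M_1 = 26, M_2 = -14, M_3 = 0.
On [0, 1], s(x) = -5 + 2/3·x + 13·x² - 20/3·x³.
With x = 2/3: s(2/3) = -61/81.

-0.7531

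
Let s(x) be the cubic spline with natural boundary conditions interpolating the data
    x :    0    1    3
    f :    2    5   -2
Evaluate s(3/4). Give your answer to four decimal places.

4.6055

Write m_i for s''(x_i). With h_i = 1, 2 and divided differences Δ_i = 3, -7/2, the continuity of s' gives the tridiagonal system
  1·m_0 + 6·m_1 + 2·m_2 = 6(Δ_1 - Δ_0) = -39
Natural end conditions: m_0 = m_2 = 0.
Solving the tridiagonal system: m_0 = 0, m_1 = -13/2, m_2 = 0.
On [0, 1], s(x) = 2 + 49/12·x + 0·x² - 13/12·x³.
With x = 3/4: s(3/4) = 1179/256.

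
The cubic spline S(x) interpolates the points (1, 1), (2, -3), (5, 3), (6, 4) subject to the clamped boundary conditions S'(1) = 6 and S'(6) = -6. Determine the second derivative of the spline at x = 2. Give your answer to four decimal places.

Put M_i = S'' at the i-th knot. Here h = (1, 3, 1) and Δ = (-4, 2, 1), so the interior equations h_(i-1)·M_(i-1) + 2(h_(i-1)+h_i)·M_i + h_i·M_(i+1) = 6(Δ_i − Δ_(i-1)) read
  1·M_0 + 8·M_1 + 3·M_2 = 6(Δ_1 - Δ_0) = 36
  3·M_1 + 8·M_2 + 1·M_3 = 6(Δ_2 - Δ_1) = -6
Clamped end conditions give two more equations: 2h_0·M_0 + h_0·M_1 = 6(Δ_0 - S'(1)) = -60 and h_2·M_2 + 2h_2·M_3 = 6(S'(6) - Δ_2) = -42.
Forward elimination and back-substitution give M_0 = -730/21, M_1 = 200/21, M_2 = -38/21, M_3 = -422/21.

9.5238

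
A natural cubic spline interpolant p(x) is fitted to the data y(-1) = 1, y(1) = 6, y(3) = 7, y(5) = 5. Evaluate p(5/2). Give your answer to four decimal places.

7.1281

Let M_i = p''(x_i). Step sizes h_i = 2, 2, 2; slopes of the chords Δ_i = (y_(i+1) - y_i)/h_i = 5/2, 1/2, -1.
  2·M_0 + 8·M_1 + 2·M_2 = 6(Δ_1 - Δ_0) = -12
  2·M_1 + 8·M_2 + 2·M_3 = 6(Δ_2 - Δ_1) = -9
Natural end conditions: M_0 = M_3 = 0.
Solving the tridiagonal system: M_0 = 0, M_1 = -13/10, M_2 = -4/5, M_3 = 0.
On [1, 3], p(x) = 6 + 49/30·(x - 1) - 13/20·(x - 1)² + 1/24·(x - 1)³.
With (x - 1) = 3/2: p(5/2) = 2281/320.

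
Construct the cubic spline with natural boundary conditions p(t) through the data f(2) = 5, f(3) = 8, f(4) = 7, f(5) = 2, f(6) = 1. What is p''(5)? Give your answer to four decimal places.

7.7143

Write M_i for p''(x_i). With h_i = 1, 1, 1, 1 and divided differences Δ_i = 3, -1, -5, -1, the continuity of p' gives the tridiagonal system
  1·M_0 + 4·M_1 + 1·M_2 = 6(Δ_1 - Δ_0) = -24
  1·M_1 + 4·M_2 + 1·M_3 = 6(Δ_2 - Δ_1) = -24
  1·M_2 + 4·M_3 + 1·M_4 = 6(Δ_3 - Δ_2) = 24
Natural end conditions: M_0 = M_4 = 0.
Forward elimination and back-substitution give M_0 = 0, M_1 = -30/7, M_2 = -48/7, M_3 = 54/7, M_4 = 0.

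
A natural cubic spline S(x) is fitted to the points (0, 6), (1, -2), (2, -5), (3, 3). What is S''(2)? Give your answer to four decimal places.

Let M_i = S''(x_i). Step sizes h_i = 1, 1, 1; slopes of the chords Δ_i = (y_(i+1) - y_i)/h_i = -8, -3, 8.
  1·M_0 + 4·M_1 + 1·M_2 = 6(Δ_1 - Δ_0) = 30
  1·M_1 + 4·M_2 + 1·M_3 = 6(Δ_2 - Δ_1) = 66
Natural end conditions: M_0 = M_3 = 0.
Forward elimination and back-substitution give M_0 = 0, M_1 = 18/5, M_2 = 78/5, M_3 = 0.

15.6000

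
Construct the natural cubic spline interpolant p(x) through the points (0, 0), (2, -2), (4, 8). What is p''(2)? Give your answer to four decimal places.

Write M_i for p''(x_i). With h_i = 2, 2 and divided differences Δ_i = -1, 5, the continuity of p' gives the tridiagonal system
  2·M_0 + 8·M_1 + 2·M_2 = 6(Δ_1 - Δ_0) = 36
Natural end conditions: M_0 = M_2 = 0.
Hence M_0 = 0, M_1 = 9/2, M_2 = 0.

4.5000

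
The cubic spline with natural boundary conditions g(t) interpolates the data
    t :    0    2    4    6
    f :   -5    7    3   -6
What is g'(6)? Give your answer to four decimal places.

Write m_i for g''(x_i). With h_i = 2, 2, 2 and divided differences Δ_i = 6, -2, -9/2, the continuity of g' gives the tridiagonal system
  2·m_0 + 8·m_1 + 2·m_2 = 6(Δ_1 - Δ_0) = -48
  2·m_1 + 8·m_2 + 2·m_3 = 6(Δ_2 - Δ_1) = -15
Natural end conditions: m_0 = m_3 = 0.
Hence m_0 = 0, m_1 = -59/10, m_2 = -2/5, m_3 = 0.
On [4, 6], g'(t) = b_2 + 2c_2·(t - 4) + 3d_2·(t - 4)² with b_2 = Δ_2 - h_2(2m_2 + m_3)/6 = -127/30, c_2 = m_2/2 = -1/5, d_2 = (m_3 - m_2)/(6h_2) = 1/30. So g'(6) = -139/30.

-4.6333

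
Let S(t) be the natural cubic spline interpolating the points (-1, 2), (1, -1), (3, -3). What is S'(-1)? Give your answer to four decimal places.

-1.6250

Write m_i for S''(x_i). With h_i = 2, 2 and divided differences Δ_i = -3/2, -1, the continuity of S' gives the tridiagonal system
  2·m_0 + 8·m_1 + 2·m_2 = 6(Δ_1 - Δ_0) = 3
Natural end conditions: m_0 = m_2 = 0.
Solving: m_0 = 0, m_1 = 3/8, m_2 = 0.
On [-1, 1], S'(t) = b_0 + 2c_0·(t + 1) + 3d_0·(t + 1)² with b_0 = Δ_0 - h_0(2m_0 + m_1)/6 = -13/8, c_0 = m_0/2 = 0, d_0 = (m_1 - m_0)/(6h_0) = 1/32. So S'(-1) = -13/8.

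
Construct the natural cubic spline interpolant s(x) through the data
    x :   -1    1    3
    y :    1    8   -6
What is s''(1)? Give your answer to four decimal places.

-7.8750

Write m_i for s''(x_i). With h_i = 2, 2 and divided differences Δ_i = 7/2, -7, the continuity of s' gives the tridiagonal system
  2·m_0 + 8·m_1 + 2·m_2 = 6(Δ_1 - Δ_0) = -63
Natural end conditions: m_0 = m_2 = 0.
Solving: m_0 = 0, m_1 = -63/8, m_2 = 0.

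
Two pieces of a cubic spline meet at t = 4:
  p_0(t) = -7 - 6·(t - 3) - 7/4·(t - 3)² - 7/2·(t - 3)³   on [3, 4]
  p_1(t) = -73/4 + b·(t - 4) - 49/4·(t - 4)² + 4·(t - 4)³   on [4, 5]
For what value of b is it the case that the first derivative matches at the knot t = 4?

p_0'(t) = -6 - 7/2·(t - 3) - 21/2·(t - 3)², so p_0'(4) = -20. On the right, p_1'(4) = b, so b = -20.

-20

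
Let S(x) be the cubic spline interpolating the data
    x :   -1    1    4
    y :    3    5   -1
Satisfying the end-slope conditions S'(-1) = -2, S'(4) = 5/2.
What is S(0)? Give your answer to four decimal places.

Let m_i = S''(x_i). Step sizes h_i = 2, 3; slopes of the chords Δ_i = (y_(i+1) - y_i)/h_i = 1, -2.
  2·m_0 + 10·m_1 + 3·m_2 = 6(Δ_1 - Δ_0) = -18
Clamped end conditions give two more equations: 2h_0·m_0 + h_0·m_1 = 6(Δ_0 - S'(-1)) = 18 and h_1·m_1 + 2h_1·m_2 = 6(S'(4) - Δ_1) = 27.
Hence m_0 = 36/5, m_1 = -27/5, m_2 = 36/5.
On [-1, 1], S(x) = 3 - 2·(x + 1) + 18/5·(x + 1)² - 21/20·(x + 1)³.
With (x + 1) = 1: S(0) = 71/20.

3.5500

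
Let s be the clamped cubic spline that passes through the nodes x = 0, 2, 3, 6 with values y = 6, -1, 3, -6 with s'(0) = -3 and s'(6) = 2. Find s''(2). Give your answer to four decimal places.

Write m_i for s''(x_i). With h_i = 2, 1, 3 and divided differences Δ_i = -7/2, 4, -3, the continuity of s' gives the tridiagonal system
  2·m_0 + 6·m_1 + 1·m_2 = 6(Δ_1 - Δ_0) = 45
  1·m_1 + 8·m_2 + 3·m_3 = 6(Δ_2 - Δ_1) = -42
Clamped end conditions give two more equations: 2h_0·m_0 + h_0·m_1 = 6(Δ_0 - s'(0)) = -3 and h_2·m_2 + 2h_2·m_3 = 6(s'(6) - Δ_2) = 30.
Solving the tridiagonal system: m_0 = -271/42, m_1 = 479/42, m_2 = -221/21, m_3 = 431/42.

11.4048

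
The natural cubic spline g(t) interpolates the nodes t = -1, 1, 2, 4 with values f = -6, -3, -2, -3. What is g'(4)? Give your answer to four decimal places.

With σ_i denoting the second derivative at x_i, h_i = 2, 1, 2, and Δ_i = (y_(i+1) − y_i)/h_i = 3/2, 1, -1/2:
  2·σ_0 + 6·σ_1 + 1·σ_2 = 6(Δ_1 - Δ_0) = -3
  1·σ_1 + 6·σ_2 + 2·σ_3 = 6(Δ_2 - Δ_1) = -9
Natural end conditions: σ_0 = σ_3 = 0.
Forward elimination and back-substitution give σ_0 = 0, σ_1 = -9/35, σ_2 = -51/35, σ_3 = 0.
On [2, 4], g'(t) = b_2 + 2c_2·(t - 2) + 3d_2·(t - 2)² with b_2 = Δ_2 - h_2(2σ_2 + σ_3)/6 = 33/70, c_2 = σ_2/2 = -51/70, d_2 = (σ_3 - σ_2)/(6h_2) = 17/140. So g'(4) = -69/70.

-0.9857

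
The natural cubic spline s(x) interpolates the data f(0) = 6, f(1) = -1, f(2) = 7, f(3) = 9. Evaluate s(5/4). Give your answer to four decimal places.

With M_i denoting the second derivative at x_i, h_i = 1, 1, 1, and Δ_i = (y_(i+1) − y_i)/h_i = -7, 8, 2:
  1·M_0 + 4·M_1 + 1·M_2 = 6(Δ_1 - Δ_0) = 90
  1·M_1 + 4·M_2 + 1·M_3 = 6(Δ_2 - Δ_1) = -36
Natural end conditions: M_0 = M_3 = 0.
Solving the tridiagonal system: M_0 = 0, M_1 = 132/5, M_2 = -78/5, M_3 = 0.
On [1, 2], s(x) = -1 + 9/5·(x - 1) + 66/5·(x - 1)² - 7·(x - 1)³.
With (x - 1) = 1/4: s(5/4) = 53/320.

0.1656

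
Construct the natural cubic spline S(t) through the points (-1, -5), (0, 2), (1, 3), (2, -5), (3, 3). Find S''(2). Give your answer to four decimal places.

28.9286

Put M_i = S'' at the i-th knot. Here h = (1, 1, 1, 1) and Δ = (7, 1, -8, 8), so the interior equations h_(i-1)·M_(i-1) + 2(h_(i-1)+h_i)·M_i + h_i·M_(i+1) = 6(Δ_i − Δ_(i-1)) read
  1·M_0 + 4·M_1 + 1·M_2 = 6(Δ_1 - Δ_0) = -36
  1·M_1 + 4·M_2 + 1·M_3 = 6(Δ_2 - Δ_1) = -54
  1·M_2 + 4·M_3 + 1·M_4 = 6(Δ_3 - Δ_2) = 96
Natural end conditions: M_0 = M_4 = 0.
Forward elimination and back-substitution give M_0 = 0, M_1 = -57/14, M_2 = -138/7, M_3 = 405/14, M_4 = 0.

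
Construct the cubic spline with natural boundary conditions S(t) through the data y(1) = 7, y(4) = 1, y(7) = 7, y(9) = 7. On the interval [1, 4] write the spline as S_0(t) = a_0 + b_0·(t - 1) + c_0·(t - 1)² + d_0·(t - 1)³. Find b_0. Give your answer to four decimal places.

With M_i denoting the second derivative at x_i, h_i = 3, 3, 2, and Δ_i = (y_(i+1) − y_i)/h_i = -2, 2, 0:
  3·M_0 + 12·M_1 + 3·M_2 = 6(Δ_1 - Δ_0) = 24
  3·M_1 + 10·M_2 + 2·M_3 = 6(Δ_2 - Δ_1) = -12
Natural end conditions: M_0 = M_3 = 0.
Solving the tridiagonal system: M_0 = 0, M_1 = 92/37, M_2 = -72/37, M_3 = 0.
On [1, 4], with S_0(t) = a_0 + b_0·(t - 1) + c_0·(t - 1)² + d_0·(t - 1)³: c_0 = M_0/2 = 0, d_0 = (M_1 - M_0)/(6h_0) = 46/333, b_0 = Δ_0 - h_0(2M_0 + M_1)/6 = -120/37.

-3.2432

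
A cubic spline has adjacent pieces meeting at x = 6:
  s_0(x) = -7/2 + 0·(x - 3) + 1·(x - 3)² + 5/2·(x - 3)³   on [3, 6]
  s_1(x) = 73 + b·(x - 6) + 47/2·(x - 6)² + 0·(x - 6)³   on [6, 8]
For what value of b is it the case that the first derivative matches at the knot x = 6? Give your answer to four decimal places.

73.5000

s_0'(x) = 0 + 2·(x - 3) + 15/2·(x - 3)², so s_0'(6) = 147/2. On the right, s_1'(6) = b, so b = 147/2.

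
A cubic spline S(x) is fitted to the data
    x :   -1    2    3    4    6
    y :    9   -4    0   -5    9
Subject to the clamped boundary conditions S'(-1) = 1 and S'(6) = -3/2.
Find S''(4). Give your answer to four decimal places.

Write M_i for S''(x_i). With h_i = 3, 1, 1, 2 and divided differences Δ_i = -13/3, 4, -5, 7, the continuity of S' gives the tridiagonal system
  3·M_0 + 8·M_1 + 1·M_2 = 6(Δ_1 - Δ_0) = 50
  1·M_1 + 4·M_2 + 1·M_3 = 6(Δ_2 - Δ_1) = -54
  1·M_2 + 6·M_3 + 2·M_4 = 6(Δ_3 - Δ_2) = 72
Clamped end conditions give two more equations: 2h_0·M_0 + h_0·M_1 = 6(Δ_0 - S'(-1)) = -32 and h_3·M_3 + 2h_3·M_4 = 6(S'(6) - Δ_3) = -51.
Forward elimination and back-substitution give M_0 = -5771/474, M_1 = 1081/79, M_2 = -3625/158, M_3 = 1903/79, M_4 = -7835/316.

24.0886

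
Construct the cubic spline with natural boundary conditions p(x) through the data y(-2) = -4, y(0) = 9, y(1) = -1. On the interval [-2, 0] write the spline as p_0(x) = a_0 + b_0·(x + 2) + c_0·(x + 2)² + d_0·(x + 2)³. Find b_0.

Write m_i for p''(x_i). With h_i = 2, 1 and divided differences Δ_i = 13/2, -10, the continuity of p' gives the tridiagonal system
  2·m_0 + 6·m_1 + 1·m_2 = 6(Δ_1 - Δ_0) = -99
Natural end conditions: m_0 = m_2 = 0.
Hence m_0 = 0, m_1 = -33/2, m_2 = 0.
On [-2, 0], with p_0(x) = a_0 + b_0·(x + 2) + c_0·(x + 2)² + d_0·(x + 2)³: c_0 = m_0/2 = 0, d_0 = (m_1 - m_0)/(6h_0) = -11/8, b_0 = Δ_0 - h_0(2m_0 + m_1)/6 = 12.

12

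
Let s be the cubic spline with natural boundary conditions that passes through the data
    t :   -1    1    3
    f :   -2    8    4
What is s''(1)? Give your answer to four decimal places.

-5.2500

Put m_i = s'' at the i-th knot. Here h = (2, 2) and Δ = (5, -2), so the interior equations h_(i-1)·m_(i-1) + 2(h_(i-1)+h_i)·m_i + h_i·m_(i+1) = 6(Δ_i − Δ_(i-1)) read
  2·m_0 + 8·m_1 + 2·m_2 = 6(Δ_1 - Δ_0) = -42
Natural end conditions: m_0 = m_2 = 0.
Forward elimination and back-substitution give m_0 = 0, m_1 = -21/4, m_2 = 0.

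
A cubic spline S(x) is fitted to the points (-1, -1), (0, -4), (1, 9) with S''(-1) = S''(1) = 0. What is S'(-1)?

-7

Let m_i = S''(x_i). Step sizes h_i = 1, 1; slopes of the chords Δ_i = (y_(i+1) - y_i)/h_i = -3, 13.
  1·m_0 + 4·m_1 + 1·m_2 = 6(Δ_1 - Δ_0) = 96
Natural end conditions: m_0 = m_2 = 0.
Hence m_0 = 0, m_1 = 24, m_2 = 0.
On [-1, 0], S'(x) = b_0 + 2c_0·(x + 1) + 3d_0·(x + 1)² with b_0 = Δ_0 - h_0(2m_0 + m_1)/6 = -7, c_0 = m_0/2 = 0, d_0 = (m_1 - m_0)/(6h_0) = 4. So S'(-1) = -7.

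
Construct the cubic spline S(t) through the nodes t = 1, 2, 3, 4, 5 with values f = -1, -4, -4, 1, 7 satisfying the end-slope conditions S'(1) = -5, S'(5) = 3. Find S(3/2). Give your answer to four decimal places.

-2.9241

Let M_i = S''(x_i). Step sizes h_i = 1, 1, 1, 1; slopes of the chords Δ_i = (y_(i+1) - y_i)/h_i = -3, 0, 5, 6.
  1·M_0 + 4·M_1 + 1·M_2 = 6(Δ_1 - Δ_0) = 18
  1·M_1 + 4·M_2 + 1·M_3 = 6(Δ_2 - Δ_1) = 30
  1·M_2 + 4·M_3 + 1·M_4 = 6(Δ_3 - Δ_2) = 6
Clamped end conditions give two more equations: 2h_0·M_0 + h_0·M_1 = 6(Δ_0 - S'(1)) = 12 and h_3·M_3 + 2h_3·M_4 = 6(S'(5) - Δ_3) = -18.
Hence M_0 = 73/14, M_1 = 11/7, M_2 = 13/2, M_3 = 17/7, M_4 = -143/14.
On [1, 2], S(t) = -1 - 5·(t - 1) + 73/28·(t - 1)² - 17/28·(t - 1)³.
With (t - 1) = 1/2: S(3/2) = -655/224.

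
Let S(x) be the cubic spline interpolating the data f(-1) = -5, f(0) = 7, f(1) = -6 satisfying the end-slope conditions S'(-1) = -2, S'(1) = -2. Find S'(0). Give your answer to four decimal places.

0.2500

Write M_i for S''(x_i). With h_i = 1, 1 and divided differences Δ_i = 12, -13, the continuity of S' gives the tridiagonal system
  1·M_0 + 4·M_1 + 1·M_2 = 6(Δ_1 - Δ_0) = -150
Clamped end conditions give two more equations: 2h_0·M_0 + h_0·M_1 = 6(Δ_0 - S'(-1)) = 84 and h_1·M_1 + 2h_1·M_2 = 6(S'(1) - Δ_1) = 66.
Solving: M_0 = 159/2, M_1 = -75, M_2 = 141/2.
On [0, 1], S'(x) = b_1 + 2c_1·x + 3d_1·x² with b_1 = Δ_1 - h_1(2M_1 + M_2)/6 = 1/4, c_1 = M_1/2 = -75/2, d_1 = (M_2 - M_1)/(6h_1) = 97/4. So S'(0) = 1/4.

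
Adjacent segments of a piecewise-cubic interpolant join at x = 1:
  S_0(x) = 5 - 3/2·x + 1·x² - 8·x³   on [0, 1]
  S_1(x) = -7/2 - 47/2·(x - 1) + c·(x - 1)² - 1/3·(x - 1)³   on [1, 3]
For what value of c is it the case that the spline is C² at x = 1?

-23

S_0''(x) = 2 - 48·x, so S_0''(1) = -46. On the right, S_1''(1) = 2c, so c = -23.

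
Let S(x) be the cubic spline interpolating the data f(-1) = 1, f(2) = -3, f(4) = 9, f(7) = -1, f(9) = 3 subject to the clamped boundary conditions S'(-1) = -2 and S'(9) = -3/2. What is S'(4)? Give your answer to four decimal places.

2.1264

With σ_i denoting the second derivative at x_i, h_i = 3, 2, 3, 2, and Δ_i = (y_(i+1) − y_i)/h_i = -4/3, 6, -10/3, 2:
  3·σ_0 + 10·σ_1 + 2·σ_2 = 6(Δ_1 - Δ_0) = 44
  2·σ_1 + 10·σ_2 + 3·σ_3 = 6(Δ_2 - Δ_1) = -56
  3·σ_2 + 10·σ_3 + 2·σ_4 = 6(Δ_3 - Δ_2) = 32
Clamped end conditions give two more equations: 2h_0·σ_0 + h_0·σ_1 = 6(Δ_0 - S'(-1)) = 4 and h_3·σ_3 + 2h_3·σ_4 = 6(S'(9) - Δ_3) = -21.
Hence σ_0 = -253/87, σ_1 = 622/87, σ_2 = -1633/174, σ_3 = 683/87, σ_4 = -3193/348.
On [4, 7], S'(x) = b_2 + 2c_2·(x - 4) + 3d_2·(x - 4)² with b_2 = Δ_2 - h_2(2σ_2 + σ_3)/6 = 185/87, c_2 = σ_2/2 = -1633/348, d_2 = (σ_3 - σ_2)/(6h_2) = 2999/3132. So S'(4) = 185/87.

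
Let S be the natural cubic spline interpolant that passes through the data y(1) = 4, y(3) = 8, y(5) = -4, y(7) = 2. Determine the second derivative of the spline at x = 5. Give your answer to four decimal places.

8.8000

With m_i denoting the second derivative at x_i, h_i = 2, 2, 2, and Δ_i = (y_(i+1) − y_i)/h_i = 2, -6, 3:
  2·m_0 + 8·m_1 + 2·m_2 = 6(Δ_1 - Δ_0) = -48
  2·m_1 + 8·m_2 + 2·m_3 = 6(Δ_2 - Δ_1) = 54
Natural end conditions: m_0 = m_3 = 0.
Hence m_0 = 0, m_1 = -41/5, m_2 = 44/5, m_3 = 0.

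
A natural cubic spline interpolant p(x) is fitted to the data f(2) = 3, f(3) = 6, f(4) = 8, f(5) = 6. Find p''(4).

-6

Write σ_i for p''(x_i). With h_i = 1, 1, 1 and divided differences Δ_i = 3, 2, -2, the continuity of p' gives the tridiagonal system
  1·σ_0 + 4·σ_1 + 1·σ_2 = 6(Δ_1 - Δ_0) = -6
  1·σ_1 + 4·σ_2 + 1·σ_3 = 6(Δ_2 - Δ_1) = -24
Natural end conditions: σ_0 = σ_3 = 0.
Solving: σ_0 = 0, σ_1 = 0, σ_2 = -6, σ_3 = 0.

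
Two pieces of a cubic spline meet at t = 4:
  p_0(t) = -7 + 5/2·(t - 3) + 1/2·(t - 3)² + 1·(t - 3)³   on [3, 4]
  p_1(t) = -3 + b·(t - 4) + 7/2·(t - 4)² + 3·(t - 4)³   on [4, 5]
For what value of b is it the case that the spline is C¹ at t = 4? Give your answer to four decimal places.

6.5000

p_0'(t) = 5/2 + 1·(t - 3) + 3·(t - 3)², so p_0'(4) = 13/2. On the right, p_1'(4) = b, so b = 13/2.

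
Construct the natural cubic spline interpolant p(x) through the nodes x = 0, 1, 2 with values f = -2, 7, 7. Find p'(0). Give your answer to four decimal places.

Let σ_i = p''(x_i). Step sizes h_i = 1, 1; slopes of the chords Δ_i = (y_(i+1) - y_i)/h_i = 9, 0.
  1·σ_0 + 4·σ_1 + 1·σ_2 = 6(Δ_1 - Δ_0) = -54
Natural end conditions: σ_0 = σ_2 = 0.
Forward elimination and back-substitution give σ_0 = 0, σ_1 = -27/2, σ_2 = 0.
On [0, 1], p'(x) = b_0 + 2c_0·x + 3d_0·x² with b_0 = Δ_0 - h_0(2σ_0 + σ_1)/6 = 45/4, c_0 = σ_0/2 = 0, d_0 = (σ_1 - σ_0)/(6h_0) = -9/4. So p'(0) = 45/4.

11.2500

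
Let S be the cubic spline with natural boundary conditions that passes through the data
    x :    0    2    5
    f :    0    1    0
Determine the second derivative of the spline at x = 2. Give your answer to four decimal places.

Let σ_i = S''(x_i). Step sizes h_i = 2, 3; slopes of the chords Δ_i = (y_(i+1) - y_i)/h_i = 1/2, -1/3.
  2·σ_0 + 10·σ_1 + 3·σ_2 = 6(Δ_1 - Δ_0) = -5
Natural end conditions: σ_0 = σ_2 = 0.
Forward elimination and back-substitution give σ_0 = 0, σ_1 = -1/2, σ_2 = 0.

-0.5000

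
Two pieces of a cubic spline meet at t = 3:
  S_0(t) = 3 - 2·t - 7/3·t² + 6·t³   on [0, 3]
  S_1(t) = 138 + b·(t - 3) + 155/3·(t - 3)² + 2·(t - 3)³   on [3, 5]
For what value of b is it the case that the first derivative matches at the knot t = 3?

146

S_0'(t) = -2 - 14/3·t + 18·t², so S_0'(3) = 146. On the right, S_1'(3) = b, so b = 146.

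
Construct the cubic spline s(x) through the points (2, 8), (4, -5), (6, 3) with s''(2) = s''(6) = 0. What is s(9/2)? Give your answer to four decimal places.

-4.7227

With M_i denoting the second derivative at x_i, h_i = 2, 2, and Δ_i = (y_(i+1) − y_i)/h_i = -13/2, 4:
  2·M_0 + 8·M_1 + 2·M_2 = 6(Δ_1 - Δ_0) = 63
Natural end conditions: M_0 = M_2 = 0.
Hence M_0 = 0, M_1 = 63/8, M_2 = 0.
On [4, 6], s(x) = -5 - 5/4·(x - 4) + 63/16·(x - 4)² - 21/32·(x - 4)³.
With (x - 4) = 1/2: s(9/2) = -1209/256.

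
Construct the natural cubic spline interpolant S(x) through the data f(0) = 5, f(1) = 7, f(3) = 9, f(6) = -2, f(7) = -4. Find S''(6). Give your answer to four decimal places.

2.6091

Let M_i = S''(x_i). Step sizes h_i = 1, 2, 3, 1; slopes of the chords Δ_i = (y_(i+1) - y_i)/h_i = 2, 1, -11/3, -2.
  1·M_0 + 6·M_1 + 2·M_2 = 6(Δ_1 - Δ_0) = -6
  2·M_1 + 10·M_2 + 3·M_3 = 6(Δ_2 - Δ_1) = -28
  3·M_2 + 8·M_3 + 1·M_4 = 6(Δ_3 - Δ_2) = 10
Natural end conditions: M_0 = M_4 = 0.
Solving: M_0 = 0, M_1 = 41/197, M_2 = -714/197, M_3 = 514/197, M_4 = 0.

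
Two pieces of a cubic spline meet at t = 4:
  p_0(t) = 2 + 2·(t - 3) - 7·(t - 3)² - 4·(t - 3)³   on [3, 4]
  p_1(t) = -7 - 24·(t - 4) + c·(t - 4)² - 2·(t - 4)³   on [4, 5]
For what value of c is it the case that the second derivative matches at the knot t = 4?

p_0''(t) = -14 - 24·(t - 3), so p_0''(4) = -38. On the right, p_1''(4) = 2c, so c = -19.

-19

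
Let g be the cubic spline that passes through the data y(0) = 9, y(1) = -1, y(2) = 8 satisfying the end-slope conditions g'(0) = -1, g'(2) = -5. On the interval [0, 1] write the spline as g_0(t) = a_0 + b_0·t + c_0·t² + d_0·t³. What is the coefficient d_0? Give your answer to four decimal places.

19.7500

Put M_i = g'' at the i-th knot. Here h = (1, 1) and Δ = (-10, 9), so the interior equations h_(i-1)·M_(i-1) + 2(h_(i-1)+h_i)·M_i + h_i·M_(i+1) = 6(Δ_i − Δ_(i-1)) read
  1·M_0 + 4·M_1 + 1·M_2 = 6(Δ_1 - Δ_0) = 114
Clamped end conditions give two more equations: 2h_0·M_0 + h_0·M_1 = 6(Δ_0 - g'(0)) = -54 and h_1·M_1 + 2h_1·M_2 = 6(g'(2) - Δ_1) = -84.
Hence M_0 = -115/2, M_1 = 61, M_2 = -145/2.
On [0, 1], with g_0(t) = a_0 + b_0·t + c_0·t² + d_0·t³: c_0 = M_0/2 = -115/4, d_0 = (M_1 - M_0)/(6h_0) = 79/4, b_0 = Δ_0 - h_0(2M_0 + M_1)/6 = -1.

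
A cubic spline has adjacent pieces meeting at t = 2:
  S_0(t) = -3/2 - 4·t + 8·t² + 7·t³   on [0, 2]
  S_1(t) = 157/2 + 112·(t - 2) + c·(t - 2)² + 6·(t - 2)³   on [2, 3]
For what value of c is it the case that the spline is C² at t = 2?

50

S_0''(t) = 16 + 42·t, so S_0''(2) = 100. On the right, S_1''(2) = 2c, so c = 50.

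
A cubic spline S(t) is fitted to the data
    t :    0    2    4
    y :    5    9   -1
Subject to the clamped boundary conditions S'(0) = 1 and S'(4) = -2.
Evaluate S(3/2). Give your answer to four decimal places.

With M_i denoting the second derivative at x_i, h_i = 2, 2, and Δ_i = (y_(i+1) − y_i)/h_i = 2, -5:
  2·M_0 + 8·M_1 + 2·M_2 = 6(Δ_1 - Δ_0) = -42
Clamped end conditions give two more equations: 2h_0·M_0 + h_0·M_1 = 6(Δ_0 - S'(0)) = 6 and h_1·M_1 + 2h_1·M_2 = 6(S'(4) - Δ_1) = 18.
Forward elimination and back-substitution give M_0 = 6, M_1 = -9, M_2 = 9.
On [0, 2], S(t) = 5 + 1·t + 3·t² - 5/4·t³.
With t = 3/2: S(3/2) = 289/32.

9.0313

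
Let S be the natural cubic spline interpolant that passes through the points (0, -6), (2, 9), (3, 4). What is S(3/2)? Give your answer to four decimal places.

7.9844

Put σ_i = S'' at the i-th knot. Here h = (2, 1) and Δ = (15/2, -5), so the interior equations h_(i-1)·σ_(i-1) + 2(h_(i-1)+h_i)·σ_i + h_i·σ_(i+1) = 6(Δ_i − Δ_(i-1)) read
  2·σ_0 + 6·σ_1 + 1·σ_2 = 6(Δ_1 - Δ_0) = -75
Natural end conditions: σ_0 = σ_2 = 0.
Solving the tridiagonal system: σ_0 = 0, σ_1 = -25/2, σ_2 = 0.
On [0, 2], S(x) = -6 + 35/3·x + 0·x² - 25/24·x³.
With x = 3/2: S(3/2) = 511/64.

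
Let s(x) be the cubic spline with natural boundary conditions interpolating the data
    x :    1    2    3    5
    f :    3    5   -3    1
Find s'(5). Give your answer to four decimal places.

6.3478

Put M_i = s'' at the i-th knot. Here h = (1, 1, 2) and Δ = (2, -8, 2), so the interior equations h_(i-1)·M_(i-1) + 2(h_(i-1)+h_i)·M_i + h_i·M_(i+1) = 6(Δ_i − Δ_(i-1)) read
  1·M_0 + 4·M_1 + 1·M_2 = 6(Δ_1 - Δ_0) = -60
  1·M_1 + 6·M_2 + 2·M_3 = 6(Δ_2 - Δ_1) = 60
Natural end conditions: M_0 = M_3 = 0.
Hence M_0 = 0, M_1 = -420/23, M_2 = 300/23, M_3 = 0.
On [3, 5], s'(x) = b_2 + 2c_2·(x - 3) + 3d_2·(x - 3)² with b_2 = Δ_2 - h_2(2M_2 + M_3)/6 = -154/23, c_2 = M_2/2 = 150/23, d_2 = (M_3 - M_2)/(6h_2) = -25/23. So s'(5) = 146/23.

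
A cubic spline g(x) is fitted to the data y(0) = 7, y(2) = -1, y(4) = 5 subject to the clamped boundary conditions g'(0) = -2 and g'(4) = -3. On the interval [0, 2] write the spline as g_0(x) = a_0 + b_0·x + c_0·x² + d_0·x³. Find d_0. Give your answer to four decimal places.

1.6250

Let σ_i = g''(x_i). Step sizes h_i = 2, 2; slopes of the chords Δ_i = (y_(i+1) - y_i)/h_i = -4, 3.
  2·σ_0 + 8·σ_1 + 2·σ_2 = 6(Δ_1 - Δ_0) = 42
Clamped end conditions give two more equations: 2h_0·σ_0 + h_0·σ_1 = 6(Δ_0 - g'(0)) = -12 and h_1·σ_1 + 2h_1·σ_2 = 6(g'(4) - Δ_1) = -36.
Hence σ_0 = -17/2, σ_1 = 11, σ_2 = -29/2.
On [0, 2], with g_0(x) = a_0 + b_0·x + c_0·x² + d_0·x³: c_0 = σ_0/2 = -17/4, d_0 = (σ_1 - σ_0)/(6h_0) = 13/8, b_0 = Δ_0 - h_0(2σ_0 + σ_1)/6 = -2.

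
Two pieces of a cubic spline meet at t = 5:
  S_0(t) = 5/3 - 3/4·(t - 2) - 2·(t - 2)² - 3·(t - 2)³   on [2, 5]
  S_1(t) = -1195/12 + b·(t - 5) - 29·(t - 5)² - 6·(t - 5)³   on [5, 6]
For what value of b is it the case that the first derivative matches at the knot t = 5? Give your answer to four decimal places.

S_0'(t) = -3/4 - 4·(t - 2) - 9·(t - 2)², so S_0'(5) = -375/4. On the right, S_1'(5) = b, so b = -375/4.

-93.7500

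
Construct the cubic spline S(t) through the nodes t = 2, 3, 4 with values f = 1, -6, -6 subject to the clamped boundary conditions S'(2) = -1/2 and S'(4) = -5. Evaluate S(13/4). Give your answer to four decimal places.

With M_i denoting the second derivative at x_i, h_i = 1, 1, and Δ_i = (y_(i+1) − y_i)/h_i = -7, 0:
  1·M_0 + 4·M_1 + 1·M_2 = 6(Δ_1 - Δ_0) = 42
Clamped end conditions give two more equations: 2h_0·M_0 + h_0·M_1 = 6(Δ_0 - S'(2)) = -39 and h_1·M_1 + 2h_1·M_2 = 6(S'(4) - Δ_1) = -30.
Hence M_0 = -129/4, M_1 = 51/2, M_2 = -111/4.
On [3, 4], S(t) = -6 - 31/8·(t - 3) + 51/4·(t - 3)² - 71/8·(t - 3)³.
With (t - 3) = 1/4: S(13/4) = -3231/512.

-6.3105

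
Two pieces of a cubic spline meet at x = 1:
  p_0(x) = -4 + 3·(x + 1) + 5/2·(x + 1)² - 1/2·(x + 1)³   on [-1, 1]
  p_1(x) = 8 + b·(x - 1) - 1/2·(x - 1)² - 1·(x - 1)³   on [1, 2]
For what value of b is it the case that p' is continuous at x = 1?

p_0'(x) = 3 + 5·(x + 1) - 3/2·(x + 1)², so p_0'(1) = 7. On the right, p_1'(1) = b, so b = 7.

7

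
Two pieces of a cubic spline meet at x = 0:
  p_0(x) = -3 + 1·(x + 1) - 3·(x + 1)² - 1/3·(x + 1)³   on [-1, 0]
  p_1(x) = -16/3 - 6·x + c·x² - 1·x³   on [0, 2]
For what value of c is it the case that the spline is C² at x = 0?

p_0''(x) = -6 - 2·(x + 1), so p_0''(0) = -8. On the right, p_1''(0) = 2c, so c = -4.

-4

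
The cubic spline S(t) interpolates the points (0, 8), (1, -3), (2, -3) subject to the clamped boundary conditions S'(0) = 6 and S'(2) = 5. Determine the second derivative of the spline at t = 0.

-68

Write m_i for S''(x_i). With h_i = 1, 1 and divided differences Δ_i = -11, 0, the continuity of S' gives the tridiagonal system
  1·m_0 + 4·m_1 + 1·m_2 = 6(Δ_1 - Δ_0) = 66
Clamped end conditions give two more equations: 2h_0·m_0 + h_0·m_1 = 6(Δ_0 - S'(0)) = -102 and h_1·m_1 + 2h_1·m_2 = 6(S'(2) - Δ_1) = 30.
Forward elimination and back-substitution give m_0 = -68, m_1 = 34, m_2 = -2.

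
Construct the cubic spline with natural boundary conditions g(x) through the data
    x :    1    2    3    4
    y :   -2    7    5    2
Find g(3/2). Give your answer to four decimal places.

3.5750

With σ_i denoting the second derivative at x_i, h_i = 1, 1, 1, and Δ_i = (y_(i+1) − y_i)/h_i = 9, -2, -3:
  1·σ_0 + 4·σ_1 + 1·σ_2 = 6(Δ_1 - Δ_0) = -66
  1·σ_1 + 4·σ_2 + 1·σ_3 = 6(Δ_2 - Δ_1) = -6
Natural end conditions: σ_0 = σ_3 = 0.
Solving the tridiagonal system: σ_0 = 0, σ_1 = -86/5, σ_2 = 14/5, σ_3 = 0.
On [1, 2], g(x) = -2 + 178/15·(x - 1) + 0·(x - 1)² - 43/15·(x - 1)³.
With (x - 1) = 1/2: g(3/2) = 143/40.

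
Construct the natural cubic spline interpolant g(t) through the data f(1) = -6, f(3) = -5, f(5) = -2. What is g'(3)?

Put M_i = g'' at the i-th knot. Here h = (2, 2) and Δ = (1/2, 3/2), so the interior equations h_(i-1)·M_(i-1) + 2(h_(i-1)+h_i)·M_i + h_i·M_(i+1) = 6(Δ_i − Δ_(i-1)) read
  2·M_0 + 8·M_1 + 2·M_2 = 6(Δ_1 - Δ_0) = 6
Natural end conditions: M_0 = M_2 = 0.
Forward elimination and back-substitution give M_0 = 0, M_1 = 3/4, M_2 = 0.
On [3, 5], g'(t) = b_1 + 2c_1·(t - 3) + 3d_1·(t - 3)² with b_1 = Δ_1 - h_1(2M_1 + M_2)/6 = 1, c_1 = M_1/2 = 3/8, d_1 = (M_2 - M_1)/(6h_1) = -1/16. So g'(3) = 1.

1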